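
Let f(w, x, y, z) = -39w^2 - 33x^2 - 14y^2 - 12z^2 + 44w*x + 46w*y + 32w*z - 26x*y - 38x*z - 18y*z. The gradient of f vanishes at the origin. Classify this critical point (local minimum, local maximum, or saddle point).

local maximum

The Hessian at the origin is H = [[-78, 44, 46, 32], [44, -66, -26, -38], [46, -26, -28, -18], [32, -38, -18, -24]].
Congruent diagonalization of H (simultaneous row and column reduction) yields pivots -78, -1606/39, -700/803, -2/7.
So there are 4 negative pivots.
H is negative definite, so the origin is a strict local maximum.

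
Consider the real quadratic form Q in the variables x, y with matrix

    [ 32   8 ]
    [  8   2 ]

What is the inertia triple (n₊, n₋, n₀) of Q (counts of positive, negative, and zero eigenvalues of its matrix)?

Congruent diagonalization of A (simultaneous row and column reduction) yields pivots 32, 0.
That gives 1 positive, 1 zero pivots.

(1, 0, 1)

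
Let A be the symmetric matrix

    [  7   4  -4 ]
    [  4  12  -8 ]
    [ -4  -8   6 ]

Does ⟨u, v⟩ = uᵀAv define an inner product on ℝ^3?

Congruent diagonalization of A (simultaneous row and column reduction) yields pivots 7, 68/7, 6/17.
Counting signs: 3 positive.
Hence Q is positive definite.
⟨·,·⟩ is an inner product exactly when A is positive definite.

yes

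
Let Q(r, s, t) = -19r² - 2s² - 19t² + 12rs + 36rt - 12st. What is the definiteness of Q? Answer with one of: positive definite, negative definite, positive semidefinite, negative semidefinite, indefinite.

negative definite

The associated matrix is A = [[-19, 6, 18], [6, -2, -6], [18, -6, -19]].
Row-reducing A symmetrically gives the diagonal entries -19, -2/19, -1.
That gives 3 negative pivots.
Hence Q is negative definite.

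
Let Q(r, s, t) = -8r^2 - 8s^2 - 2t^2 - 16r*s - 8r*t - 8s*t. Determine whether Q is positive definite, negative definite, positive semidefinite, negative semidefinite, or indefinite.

negative semidefinite

The associated matrix is A = [[-8, -8, -4], [-8, -8, -4], [-4, -4, -2]].
Congruent diagonalization of A (simultaneous row and column reduction) yields pivots -8, 0, 0.
That gives 1 negative, 2 zero pivots.
Hence Q is negative semidefinite.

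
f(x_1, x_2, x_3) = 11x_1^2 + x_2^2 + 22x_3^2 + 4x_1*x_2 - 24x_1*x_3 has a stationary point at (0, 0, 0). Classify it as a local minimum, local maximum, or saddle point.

local minimum

The Hessian at the origin is H = [[22, 4, -24], [4, 2, 0], [-24, 0, 44]].
Congruent diagonalization of H (simultaneous row and column reduction) yields pivots 22, 14/11, 20/7.
Counting signs: 3 positive.
H is positive definite, so the origin is a strict local minimum.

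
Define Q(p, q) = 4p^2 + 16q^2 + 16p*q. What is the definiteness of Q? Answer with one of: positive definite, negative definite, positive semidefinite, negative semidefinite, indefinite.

Write A = [[4, 8], [8, 16]].
Congruent diagonalization of A (simultaneous row and column reduction) yields pivots 4, 0.
So there are 1 positive, 1 zero pivots.
Hence Q is positive semidefinite.

positive semidefinite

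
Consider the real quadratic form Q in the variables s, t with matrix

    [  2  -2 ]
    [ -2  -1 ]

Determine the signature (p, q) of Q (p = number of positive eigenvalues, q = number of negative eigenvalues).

Congruent diagonalization of A (simultaneous row and column reduction) yields pivots 2, -3.
That gives 1 positive, 1 negative pivots.

(1, 1)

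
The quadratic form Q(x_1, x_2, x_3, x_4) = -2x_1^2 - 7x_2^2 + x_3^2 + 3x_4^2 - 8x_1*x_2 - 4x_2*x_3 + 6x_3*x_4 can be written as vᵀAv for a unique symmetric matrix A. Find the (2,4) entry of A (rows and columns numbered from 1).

0

The coefficient of x_2·x_4 in Q is 0. For a symmetric A this equals A[2,4] + A[4,2] = 2·A[2,4].
So A[2,4] = 0/2 = 0.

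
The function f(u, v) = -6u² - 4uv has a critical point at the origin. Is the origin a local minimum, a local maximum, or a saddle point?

The Hessian at the origin is H = [[-12, -4], [-4, 0]].
det H = -12·0 − (-4)² = -16 < 0, so H is indefinite.
Therefore the origin is a saddle point.

saddle point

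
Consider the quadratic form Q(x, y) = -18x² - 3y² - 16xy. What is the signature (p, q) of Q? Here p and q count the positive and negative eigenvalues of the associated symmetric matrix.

(1, 1)

The associated matrix is A = [[-18, -8], [-8, -3]].
An LDLᵀ factorisation of A has diagonal entries -18, 5/9.
That gives 1 positive, 1 negative pivots.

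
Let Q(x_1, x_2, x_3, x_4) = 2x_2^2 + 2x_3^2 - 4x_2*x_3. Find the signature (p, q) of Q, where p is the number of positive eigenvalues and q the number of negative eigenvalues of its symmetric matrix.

(1, 0)

The symmetric matrix is A = [[0, 0, 0, 0], [0, 2, -2, 0], [0, -2, 2, 0], [0, 0, 0, 0]].
Symmetric row and column elimination reduces A to a congruent diagonal form with pivots 0, 2, 0, 0.
So there are 1 positive, 3 zero pivots.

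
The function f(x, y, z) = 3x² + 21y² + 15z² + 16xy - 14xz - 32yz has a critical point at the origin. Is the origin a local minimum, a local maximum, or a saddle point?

saddle point

The Hessian at the origin is H = [[6, 16, -14], [16, 42, -32], [-14, -32, 30]].
Congruent diagonalization of H (simultaneous row and column reduction) yields pivots 6, -2/3, 40.
That gives 2 positive, 1 negative pivots.
H is indefinite, so the origin is a saddle point.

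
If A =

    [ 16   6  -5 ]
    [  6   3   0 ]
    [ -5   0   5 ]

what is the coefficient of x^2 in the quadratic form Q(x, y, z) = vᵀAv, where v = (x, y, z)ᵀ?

The coefficient of x^2 is the diagonal entry A[1,1] = 16.

16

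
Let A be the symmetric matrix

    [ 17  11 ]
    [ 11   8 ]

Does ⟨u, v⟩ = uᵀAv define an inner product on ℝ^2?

For the 2×2 matrix [[17, 11], [11, 8]]: det = 17·8 − (11)² = 15, trace = 25.
det > 0 so both eigenvalues share the sign of the trace; trace = 25 > 0 ⇒ both positive.
⟨·,·⟩ is an inner product exactly when A is positive definite.

yes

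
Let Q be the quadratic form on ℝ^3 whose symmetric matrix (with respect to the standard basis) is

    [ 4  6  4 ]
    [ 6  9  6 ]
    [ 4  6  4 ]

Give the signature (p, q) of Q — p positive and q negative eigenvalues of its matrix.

Symmetric row and column elimination reduces A to a congruent diagonal form with pivots 4, 0, 0.
That gives 1 positive, 2 zero pivots.

(1, 0)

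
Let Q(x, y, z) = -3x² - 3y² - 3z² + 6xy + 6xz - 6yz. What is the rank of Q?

1

Write A = [[-3, 3, 3], [3, -3, -3], [3, -3, -3]].
Row-reducing A symmetrically gives the diagonal entries -3, 0, 0.
Counting signs: 1 negative, 2 zero.
The rank is the number of nonzero pivots: 1.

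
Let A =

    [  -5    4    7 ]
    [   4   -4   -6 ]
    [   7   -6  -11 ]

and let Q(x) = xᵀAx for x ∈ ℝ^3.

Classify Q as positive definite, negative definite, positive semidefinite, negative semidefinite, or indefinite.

Leading principal minors: Δ_1 = -5, Δ_2 = 4, Δ_3 = -4.
The signs alternate starting with Δ_1 < 0, so by Sylvester's criterion Q is negative definite.

negative definite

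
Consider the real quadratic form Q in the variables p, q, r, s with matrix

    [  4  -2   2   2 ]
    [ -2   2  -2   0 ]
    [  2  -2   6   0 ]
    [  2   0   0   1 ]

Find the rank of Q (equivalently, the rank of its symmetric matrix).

4

Symmetric row and column elimination reduces A to a congruent diagonal form with pivots 4, 1, 4, -1.
Counting signs: 3 positive, 1 negative.
The rank is the number of nonzero pivots: 4.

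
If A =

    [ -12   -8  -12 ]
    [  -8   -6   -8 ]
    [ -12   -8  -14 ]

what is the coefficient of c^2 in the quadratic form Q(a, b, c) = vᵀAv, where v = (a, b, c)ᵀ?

-14

The coefficient of c^2 is the diagonal entry A[3,3] = -14.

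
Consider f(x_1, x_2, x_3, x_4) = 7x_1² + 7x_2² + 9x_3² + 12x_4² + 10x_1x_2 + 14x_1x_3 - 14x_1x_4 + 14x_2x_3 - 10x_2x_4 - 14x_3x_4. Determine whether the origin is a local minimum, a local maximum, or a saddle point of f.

local minimum

The Hessian at the origin is H = [[14, 10, 14, -14], [10, 14, 14, -10], [14, 14, 18, -14], [-14, -10, -14, 24]].
Congruent diagonalization of H (simultaneous row and column reduction) yields pivots 14, 48/7, 5/3, 10.
Counting signs: 4 positive.
H is positive definite, so the origin is a strict local minimum.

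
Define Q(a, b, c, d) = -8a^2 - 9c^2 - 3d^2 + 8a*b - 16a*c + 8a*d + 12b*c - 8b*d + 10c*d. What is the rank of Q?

3

Write A = [[-8, 4, -8, 4], [4, 0, 6, -4], [-8, 6, -9, 5], [4, -4, 5, -3]].
Congruent diagonalization of A (simultaneous row and column reduction) yields pivots -8, 2, -3, 0.
That gives 1 positive, 2 negative, 1 zero pivots.
The rank is the number of nonzero pivots: 3.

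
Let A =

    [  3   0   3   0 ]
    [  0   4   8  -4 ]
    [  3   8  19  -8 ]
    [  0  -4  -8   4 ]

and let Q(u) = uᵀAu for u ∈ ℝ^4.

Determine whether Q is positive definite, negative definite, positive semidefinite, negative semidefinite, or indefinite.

Symmetric row and column elimination reduces A to a congruent diagonal form with pivots 3, 4, 0, 0.
So there are 2 positive, 2 zero pivots.
Hence Q is positive semidefinite.

positive semidefinite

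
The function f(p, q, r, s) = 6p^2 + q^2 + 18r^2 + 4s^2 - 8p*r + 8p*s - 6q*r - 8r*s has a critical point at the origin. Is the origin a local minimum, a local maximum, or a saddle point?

The Hessian at the origin is H = [[12, 0, -8, 8], [0, 2, -6, 0], [-8, -6, 36, -8], [8, 0, -8, 8]].
Row-reducing H symmetrically gives the diagonal entries 12, 2, 38/3, 40/19.
So there are 4 positive pivots.
H is positive definite, so the origin is a strict local minimum.

local minimum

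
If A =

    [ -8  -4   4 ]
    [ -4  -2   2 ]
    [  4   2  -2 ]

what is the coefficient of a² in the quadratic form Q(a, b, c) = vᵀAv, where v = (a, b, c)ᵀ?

The coefficient of a² is the diagonal entry A[1,1] = -8.

-8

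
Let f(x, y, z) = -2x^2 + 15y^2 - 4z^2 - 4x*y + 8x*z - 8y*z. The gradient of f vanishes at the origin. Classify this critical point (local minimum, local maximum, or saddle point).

saddle point

The Hessian at the origin is H = [[-4, -4, 8], [-4, 30, -8], [8, -8, -8]].
Row-reducing H symmetrically gives the diagonal entries -4, 34, 8/17.
That gives 2 positive, 1 negative pivots.
H is indefinite, so the origin is a saddle point.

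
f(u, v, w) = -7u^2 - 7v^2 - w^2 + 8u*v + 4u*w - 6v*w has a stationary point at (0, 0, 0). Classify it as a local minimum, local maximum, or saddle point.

saddle point

The Hessian at the origin is H = [[-14, 8, 4], [8, -14, -6], [4, -6, -2]].
Symmetric row and column elimination reduces H to a congruent diagonal form with pivots -14, -66/7, 20/33.
So there are 1 positive, 2 negative pivots.
H is indefinite, so the origin is a saddle point.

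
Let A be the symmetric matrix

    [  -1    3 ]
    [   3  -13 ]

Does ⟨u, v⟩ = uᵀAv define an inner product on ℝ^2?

Congruent diagonalization of A (simultaneous row and column reduction) yields pivots -1, -4.
That gives 2 negative pivots.
Hence Q is negative definite.
⟨·,·⟩ is an inner product exactly when A is positive definite.

no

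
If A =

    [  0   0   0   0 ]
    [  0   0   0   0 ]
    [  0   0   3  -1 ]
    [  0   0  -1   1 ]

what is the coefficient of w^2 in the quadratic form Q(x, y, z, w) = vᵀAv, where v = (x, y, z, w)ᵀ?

The coefficient of w^2 is the diagonal entry A[4,4] = 1.

1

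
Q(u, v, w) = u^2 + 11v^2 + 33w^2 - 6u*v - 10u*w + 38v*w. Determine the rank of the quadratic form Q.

2

Write A = [[1, -3, -5], [-3, 11, 19], [-5, 19, 33]].
Applying the same elementary operations to the rows and columns of A produces a congruent diagonal matrix with entries 1, 2, 0.
So there are 2 positive, 1 zero pivots.
The rank is the number of nonzero pivots: 2.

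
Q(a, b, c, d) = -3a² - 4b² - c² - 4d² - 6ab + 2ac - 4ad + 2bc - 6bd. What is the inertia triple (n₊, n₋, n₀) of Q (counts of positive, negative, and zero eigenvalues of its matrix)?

(0, 4, 0)

The associated matrix is A = [[-3, -3, 1, -2], [-3, -4, 1, -3], [1, 1, -1, 0], [-2, -3, 0, -4]].
Row-reducing A symmetrically gives the diagonal entries -3, -1, -2/3, -1.
So there are 4 negative pivots.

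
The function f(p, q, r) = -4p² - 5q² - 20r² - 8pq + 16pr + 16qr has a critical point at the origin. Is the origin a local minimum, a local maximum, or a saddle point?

local maximum

The Hessian at the origin is H = [[-8, -8, 16], [-8, -10, 16], [16, 16, -40]].
Row-reducing H symmetrically gives the diagonal entries -8, -2, -8.
So there are 3 negative pivots.
H is negative definite, so the origin is a strict local maximum.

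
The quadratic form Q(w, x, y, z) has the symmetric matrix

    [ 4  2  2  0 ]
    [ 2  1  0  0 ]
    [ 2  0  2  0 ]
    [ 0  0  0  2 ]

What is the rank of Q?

Row reduction of A gives 4 nonzero rows, so rank A = 4.

4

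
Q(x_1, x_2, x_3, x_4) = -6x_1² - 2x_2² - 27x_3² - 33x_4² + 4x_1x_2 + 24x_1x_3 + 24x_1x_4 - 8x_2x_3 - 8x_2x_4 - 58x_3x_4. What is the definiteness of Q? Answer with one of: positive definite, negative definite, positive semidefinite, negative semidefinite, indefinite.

The symmetric matrix of Q is A = [[-6, 2, 12, 12], [2, -2, -4, -4], [12, -4, -27, -29], [12, -4, -29, -33]].
Leading principal minors: Δ_1 = -6, Δ_2 = 8, Δ_3 = -24, Δ_4 = 16.
The signs alternate starting with Δ_1 < 0, so by Sylvester's criterion Q is negative definite.

negative definite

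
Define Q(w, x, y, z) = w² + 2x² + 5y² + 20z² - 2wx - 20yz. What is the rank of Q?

3

The symmetric matrix is A = [[1, -1, 0, 0], [-1, 2, 0, 0], [0, 0, 5, -10], [0, 0, -10, 20]].
Symmetric row and column elimination reduces A to a congruent diagonal form with pivots 1, 1, 5, 0.
So there are 3 positive, 1 zero pivots.
The rank is the number of nonzero pivots: 3.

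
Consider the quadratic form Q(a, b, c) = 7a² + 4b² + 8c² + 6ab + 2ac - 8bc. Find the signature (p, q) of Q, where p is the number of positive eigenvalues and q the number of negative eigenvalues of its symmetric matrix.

The symmetric matrix is A = [[7, 3, 1], [3, 4, -4], [1, -4, 8]].
Congruent diagonalization of A (simultaneous row and column reduction) yields pivots 7, 19/7, 12/19.
Counting signs: 3 positive.

(3, 0)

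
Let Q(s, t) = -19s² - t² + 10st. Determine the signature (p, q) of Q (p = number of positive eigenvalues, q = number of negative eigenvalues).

The associated matrix is A = [[-19, 5], [5, -1]].
An LDLᵀ factorisation of A has diagonal entries -19, 6/19.
So there are 1 positive, 1 negative pivots.

(1, 1)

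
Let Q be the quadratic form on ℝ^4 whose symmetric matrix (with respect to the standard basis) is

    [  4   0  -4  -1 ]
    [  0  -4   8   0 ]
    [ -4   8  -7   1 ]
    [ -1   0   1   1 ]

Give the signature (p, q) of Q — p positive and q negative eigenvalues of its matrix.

(3, 1)

Congruent diagonalization of A (simultaneous row and column reduction) yields pivots 4, -4, 5, 3/4.
Counting signs: 3 positive, 1 negative.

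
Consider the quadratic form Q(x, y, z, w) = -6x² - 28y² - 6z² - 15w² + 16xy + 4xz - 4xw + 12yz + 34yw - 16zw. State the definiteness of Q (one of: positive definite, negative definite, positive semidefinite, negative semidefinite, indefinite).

negative definite

The symmetric matrix of Q is A = [[-6, 8, 2, -2], [8, -28, 6, 17], [2, 6, -6, -8], [-2, 17, -8, -15]].
Leading principal minors: Δ_1 = -6, Δ_2 = 104, Δ_3 = -104, Δ_4 = 24.
The signs alternate starting with Δ_1 < 0, so by Sylvester's criterion Q is negative definite.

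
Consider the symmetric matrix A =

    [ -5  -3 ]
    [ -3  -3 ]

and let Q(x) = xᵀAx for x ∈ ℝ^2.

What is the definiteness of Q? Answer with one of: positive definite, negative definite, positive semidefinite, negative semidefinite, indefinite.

negative definite

Leading principal minors: Δ_1 = -5, Δ_2 = 6.
The signs alternate starting with Δ_1 < 0, so by Sylvester's criterion Q is negative definite.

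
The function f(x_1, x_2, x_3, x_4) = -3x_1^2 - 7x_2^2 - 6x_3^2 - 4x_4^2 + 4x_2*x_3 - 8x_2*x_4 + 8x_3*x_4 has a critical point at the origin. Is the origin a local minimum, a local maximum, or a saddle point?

The Hessian at the origin is H = [[-6, 0, 0, 0], [0, -14, 4, -8], [0, 4, -12, 8], [0, -8, 8, -8]].
Applying the same elementary operations to the rows and columns of H produces a congruent diagonal matrix with entries -6, -14, -76/7, -8/19.
Counting signs: 4 negative.
H is negative definite, so the origin is a strict local maximum.

local maximum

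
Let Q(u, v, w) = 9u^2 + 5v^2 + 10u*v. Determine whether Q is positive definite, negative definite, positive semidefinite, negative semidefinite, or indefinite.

The associated matrix is A = [[9, 5, 0], [5, 5, 0], [0, 0, 0]].
Symmetric row and column elimination reduces A to a congruent diagonal form with pivots 9, 20/9, 0.
So there are 2 positive, 1 zero pivots.
Hence Q is positive semidefinite.

positive semidefinite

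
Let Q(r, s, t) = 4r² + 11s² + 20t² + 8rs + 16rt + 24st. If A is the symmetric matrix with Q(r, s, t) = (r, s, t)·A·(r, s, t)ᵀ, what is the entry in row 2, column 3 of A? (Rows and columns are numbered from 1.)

12

The coefficient of s·t in Q is 24. For a symmetric A this equals A[2,3] + A[3,2] = 2·A[2,3].
So A[2,3] = 24/2 = 12.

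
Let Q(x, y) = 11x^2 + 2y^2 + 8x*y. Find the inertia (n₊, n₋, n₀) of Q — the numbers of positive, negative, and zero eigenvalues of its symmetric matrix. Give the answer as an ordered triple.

(2, 0, 0)

The symmetric matrix is A = [[11, 4], [4, 2]].
An LDLᵀ factorisation of A has diagonal entries 11, 6/11.
That gives 2 positive pivots.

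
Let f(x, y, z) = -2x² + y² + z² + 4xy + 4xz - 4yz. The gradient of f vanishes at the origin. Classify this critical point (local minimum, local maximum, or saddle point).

The Hessian at the origin is H = [[-4, 4, 4], [4, 2, -4], [4, -4, 2]].
Applying the same elementary operations to the rows and columns of H produces a congruent diagonal matrix with entries -4, 6, 6.
Counting signs: 2 positive, 1 negative.
H is indefinite, so the origin is a saddle point.

saddle point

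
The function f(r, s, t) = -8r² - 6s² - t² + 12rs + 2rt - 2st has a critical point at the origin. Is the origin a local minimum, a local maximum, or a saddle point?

local maximum

The Hessian at the origin is H = [[-16, 12, 2], [12, -12, -2], [2, -2, -2]].
Row-reducing H symmetrically gives the diagonal entries -16, -3, -5/3.
That gives 3 negative pivots.
H is negative definite, so the origin is a strict local maximum.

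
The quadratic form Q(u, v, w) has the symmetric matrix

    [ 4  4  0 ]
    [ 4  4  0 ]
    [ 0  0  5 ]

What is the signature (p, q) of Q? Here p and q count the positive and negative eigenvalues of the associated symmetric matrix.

(2, 0)

Symmetric row and column elimination reduces A to a congruent diagonal form with pivots 4, 0, 5.
Counting signs: 2 positive, 1 zero.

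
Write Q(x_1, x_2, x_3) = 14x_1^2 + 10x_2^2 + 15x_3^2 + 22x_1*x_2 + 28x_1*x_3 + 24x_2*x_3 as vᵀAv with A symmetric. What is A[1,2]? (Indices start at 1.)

11

The coefficient of x_1·x_2 in Q is 22. For a symmetric A this equals A[1,2] + A[2,1] = 2·A[1,2].
So A[1,2] = 22/2 = 11.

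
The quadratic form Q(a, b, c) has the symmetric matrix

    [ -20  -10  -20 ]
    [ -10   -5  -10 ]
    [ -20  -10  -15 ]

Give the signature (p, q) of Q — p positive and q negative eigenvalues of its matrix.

(1, 1)

Applying the same elementary operations to the rows and columns of A produces a congruent diagonal matrix with entries -20, 0, 5.
That gives 1 positive, 1 negative, 1 zero pivots.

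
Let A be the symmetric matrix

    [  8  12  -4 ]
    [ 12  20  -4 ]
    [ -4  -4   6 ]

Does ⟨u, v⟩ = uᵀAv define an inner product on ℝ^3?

Row-reducing A symmetrically gives the diagonal entries 8, 2, 2.
Counting signs: 3 positive.
Hence Q is positive definite.
⟨·,·⟩ is an inner product exactly when A is positive definite.

yes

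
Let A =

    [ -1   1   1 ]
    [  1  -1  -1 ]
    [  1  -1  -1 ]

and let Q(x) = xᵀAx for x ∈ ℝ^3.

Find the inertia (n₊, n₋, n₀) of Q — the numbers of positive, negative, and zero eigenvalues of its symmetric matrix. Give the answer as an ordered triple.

(0, 1, 2)

Symmetric row and column elimination reduces A to a congruent diagonal form with pivots -1, 0, 0.
Counting signs: 1 negative, 2 zero.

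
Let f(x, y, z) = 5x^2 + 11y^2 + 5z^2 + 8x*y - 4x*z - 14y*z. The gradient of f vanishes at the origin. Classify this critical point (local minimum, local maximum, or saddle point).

The Hessian at the origin is H = [[10, 8, -4], [8, 22, -14], [-4, -14, 10]].
Congruent diagonalization of H (simultaneous row and column reduction) yields pivots 10, 78/5, 12/13.
So there are 3 positive pivots.
H is positive definite, so the origin is a strict local minimum.

local minimum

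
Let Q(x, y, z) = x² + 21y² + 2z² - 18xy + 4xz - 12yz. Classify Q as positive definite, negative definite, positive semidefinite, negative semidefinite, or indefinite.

The symmetric matrix is A = [[1, -9, 2], [-9, 21, -6], [2, -6, 2]].
Row-reducing A symmetrically gives the diagonal entries 1, -60, 2/5.
That gives 2 positive, 1 negative pivots.
Hence Q is indefinite.

indefinite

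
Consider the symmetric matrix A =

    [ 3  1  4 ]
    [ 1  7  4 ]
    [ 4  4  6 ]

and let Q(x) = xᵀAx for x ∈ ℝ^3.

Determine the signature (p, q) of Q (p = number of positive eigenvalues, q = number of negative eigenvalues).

Applying the same elementary operations to the rows and columns of A produces a congruent diagonal matrix with entries 3, 20/3, -2/5.
So there are 2 positive, 1 negative pivots.

(2, 1)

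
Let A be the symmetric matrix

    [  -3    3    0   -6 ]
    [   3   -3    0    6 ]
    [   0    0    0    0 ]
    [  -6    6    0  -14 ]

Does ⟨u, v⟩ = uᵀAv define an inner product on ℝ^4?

no

Symmetric row and column elimination reduces A to a congruent diagonal form with pivots -3, 0, 0, -2.
So there are 2 negative, 2 zero pivots.
Hence Q is negative semidefinite.
⟨·,·⟩ is an inner product exactly when A is positive definite.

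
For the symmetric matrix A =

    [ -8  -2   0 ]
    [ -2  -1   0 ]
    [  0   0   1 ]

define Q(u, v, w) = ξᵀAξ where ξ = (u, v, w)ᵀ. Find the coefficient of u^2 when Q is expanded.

-8

The coefficient of u^2 is the diagonal entry A[1,1] = -8.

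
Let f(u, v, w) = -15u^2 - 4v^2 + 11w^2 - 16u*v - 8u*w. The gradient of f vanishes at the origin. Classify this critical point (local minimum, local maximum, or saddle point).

The Hessian at the origin is H = [[-30, -16, -8], [-16, -8, 0], [-8, 0, 22]].
Congruent diagonalization of H (simultaneous row and column reduction) yields pivots -30, 8/15, -10.
That gives 1 positive, 2 negative pivots.
H is indefinite, so the origin is a saddle point.

saddle point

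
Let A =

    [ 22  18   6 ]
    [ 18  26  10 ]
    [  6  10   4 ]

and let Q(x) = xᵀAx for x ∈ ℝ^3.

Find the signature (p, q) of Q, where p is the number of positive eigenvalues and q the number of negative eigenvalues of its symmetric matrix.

Symmetric row and column elimination reduces A to a congruent diagonal form with pivots 22, 124/11, 2/31.
Counting signs: 3 positive.

(3, 0)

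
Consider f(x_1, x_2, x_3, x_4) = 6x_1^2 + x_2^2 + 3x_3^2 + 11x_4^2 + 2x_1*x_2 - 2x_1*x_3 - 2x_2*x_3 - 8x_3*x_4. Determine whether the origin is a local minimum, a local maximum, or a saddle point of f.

The Hessian at the origin is H = [[12, 2, -2, 0], [2, 2, -2, 0], [-2, -2, 6, -8], [0, 0, -8, 22]].
Symmetric row and column elimination reduces H to a congruent diagonal form with pivots 12, 5/3, 4, 6.
Counting signs: 4 positive.
H is positive definite, so the origin is a strict local minimum.

local minimum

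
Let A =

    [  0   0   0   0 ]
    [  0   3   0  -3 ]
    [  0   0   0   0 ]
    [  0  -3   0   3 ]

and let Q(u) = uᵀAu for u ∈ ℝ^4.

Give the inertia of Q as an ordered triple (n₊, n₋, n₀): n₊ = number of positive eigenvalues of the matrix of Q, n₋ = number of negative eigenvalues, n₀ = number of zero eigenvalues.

(1, 0, 3)

Applying the same elementary operations to the rows and columns of A produces a congruent diagonal matrix with entries 0, 3, 0, 0.
So there are 1 positive, 3 zero pivots.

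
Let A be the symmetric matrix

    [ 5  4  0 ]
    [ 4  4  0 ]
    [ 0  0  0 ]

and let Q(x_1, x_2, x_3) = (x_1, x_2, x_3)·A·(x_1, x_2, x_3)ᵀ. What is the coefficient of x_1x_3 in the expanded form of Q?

The coefficient of x_1x_3 is A[1,3] + A[3,1] = 2·0 = 0.

0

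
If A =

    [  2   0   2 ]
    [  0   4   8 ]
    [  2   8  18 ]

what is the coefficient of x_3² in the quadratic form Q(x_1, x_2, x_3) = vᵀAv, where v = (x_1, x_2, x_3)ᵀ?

18

The coefficient of x_3² is the diagonal entry A[3,3] = 18.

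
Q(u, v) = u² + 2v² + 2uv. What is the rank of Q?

The associated matrix is A = [[1, 1], [1, 2]].
Congruent diagonalization of A (simultaneous row and column reduction) yields pivots 1, 1.
Counting signs: 2 positive.
The rank is the number of nonzero pivots: 2.

2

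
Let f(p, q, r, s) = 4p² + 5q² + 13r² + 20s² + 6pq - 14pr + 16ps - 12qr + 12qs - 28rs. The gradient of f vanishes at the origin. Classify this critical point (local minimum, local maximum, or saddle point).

local minimum

The Hessian at the origin is H = [[8, 6, -14, 16], [6, 10, -12, 12], [-14, -12, 26, -28], [16, 12, -28, 40]].
Applying the same elementary operations to the rows and columns of H produces a congruent diagonal matrix with entries 8, 11/2, 12/11, 8.
That gives 4 positive pivots.
H is positive definite, so the origin is a strict local minimum.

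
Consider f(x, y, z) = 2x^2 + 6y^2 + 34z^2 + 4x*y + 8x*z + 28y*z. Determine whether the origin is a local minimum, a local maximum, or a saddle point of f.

local minimum

The Hessian at the origin is H = [[4, 4, 8], [4, 12, 28], [8, 28, 68]].
Applying the same elementary operations to the rows and columns of H produces a congruent diagonal matrix with entries 4, 8, 2.
Counting signs: 3 positive.
H is positive definite, so the origin is a strict local minimum.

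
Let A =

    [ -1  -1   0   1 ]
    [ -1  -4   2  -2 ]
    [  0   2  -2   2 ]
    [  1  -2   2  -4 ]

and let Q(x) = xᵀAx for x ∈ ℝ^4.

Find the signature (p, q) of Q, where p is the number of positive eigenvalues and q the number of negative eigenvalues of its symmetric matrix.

(0, 3)

Congruent diagonalization of A (simultaneous row and column reduction) yields pivots -1, -3, -2/3, 0.
So there are 3 negative, 1 zero pivots.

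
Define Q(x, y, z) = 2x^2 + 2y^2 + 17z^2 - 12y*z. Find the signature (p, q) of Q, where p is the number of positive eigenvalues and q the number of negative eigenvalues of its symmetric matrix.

Write A = [[2, 0, 0], [0, 2, -6], [0, -6, 17]].
Congruent diagonalization of A (simultaneous row and column reduction) yields pivots 2, 2, -1.
That gives 2 positive, 1 negative pivots.

(2, 1)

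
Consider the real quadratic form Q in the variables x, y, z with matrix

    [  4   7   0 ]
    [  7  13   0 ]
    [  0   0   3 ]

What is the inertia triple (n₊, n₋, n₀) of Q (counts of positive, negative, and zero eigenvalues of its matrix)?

Congruent diagonalization of A (simultaneous row and column reduction) yields pivots 4, 3/4, 3.
Counting signs: 3 positive.

(3, 0, 0)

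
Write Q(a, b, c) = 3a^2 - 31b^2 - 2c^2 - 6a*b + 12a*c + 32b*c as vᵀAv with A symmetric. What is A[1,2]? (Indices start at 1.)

-3

The coefficient of a·b in Q is -6. For a symmetric A this equals A[1,2] + A[2,1] = 2·A[1,2].
So A[1,2] = -6/2 = -3.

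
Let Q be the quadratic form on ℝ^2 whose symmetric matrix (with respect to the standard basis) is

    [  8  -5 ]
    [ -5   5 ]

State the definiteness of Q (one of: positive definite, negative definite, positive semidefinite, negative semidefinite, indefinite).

For the 2×2 matrix [[8, -5], [-5, 5]]: det = 8·5 − (-5)² = 15, trace = 13.
det > 0 so both eigenvalues share the sign of the trace; trace = 13 > 0 ⇒ both positive.

positive definite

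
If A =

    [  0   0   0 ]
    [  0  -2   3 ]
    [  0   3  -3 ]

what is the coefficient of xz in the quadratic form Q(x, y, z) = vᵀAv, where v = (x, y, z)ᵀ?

The coefficient of xz is A[1,3] + A[3,1] = 2·0 = 0.

0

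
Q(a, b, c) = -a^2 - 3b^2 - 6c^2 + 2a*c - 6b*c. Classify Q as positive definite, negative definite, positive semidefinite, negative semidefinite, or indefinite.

negative definite

The symmetric matrix of Q is A = [[-1, 0, 1], [0, -3, -3], [1, -3, -6]].
Leading principal minors: Δ_1 = -1, Δ_2 = 3, Δ_3 = -6.
The signs alternate starting with Δ_1 < 0, so by Sylvester's criterion Q is negative definite.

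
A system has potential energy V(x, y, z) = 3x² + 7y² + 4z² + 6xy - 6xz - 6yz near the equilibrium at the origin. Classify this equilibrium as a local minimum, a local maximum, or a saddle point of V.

The Hessian at the origin is H = [[6, 6, -6], [6, 14, -6], [-6, -6, 8]].
Congruent diagonalization of H (simultaneous row and column reduction) yields pivots 6, 8, 2.
That gives 3 positive pivots.
H is positive definite, so the origin is a strict local minimum.

local minimum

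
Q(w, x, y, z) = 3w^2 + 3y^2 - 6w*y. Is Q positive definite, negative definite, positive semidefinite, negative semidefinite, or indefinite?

Write A = [[3, 0, -3, 0], [0, 0, 0, 0], [-3, 0, 3, 0], [0, 0, 0, 0]].
Applying the same elementary operations to the rows and columns of A produces a congruent diagonal matrix with entries 3, 0, 0, 0.
So there are 1 positive, 3 zero pivots.
Hence Q is positive semidefinite.

positive semidefinite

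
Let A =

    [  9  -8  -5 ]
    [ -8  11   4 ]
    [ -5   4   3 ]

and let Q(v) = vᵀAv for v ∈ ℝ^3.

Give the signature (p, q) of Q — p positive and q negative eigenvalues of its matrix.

(3, 0)

Symmetric row and column elimination reduces A to a congruent diagonal form with pivots 9, 35/9, 6/35.
That gives 3 positive pivots.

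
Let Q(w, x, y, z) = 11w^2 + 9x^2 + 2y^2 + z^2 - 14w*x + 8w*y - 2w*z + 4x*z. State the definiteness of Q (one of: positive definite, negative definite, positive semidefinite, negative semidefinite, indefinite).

The symmetric matrix is A = [[11, -7, 4, -1], [-7, 9, 0, 2], [4, 0, 2, 0], [-1, 2, 0, 1]].
Applying the same elementary operations to the rows and columns of A produces a congruent diagonal matrix with entries 11, 50/11, -22/25, 15/22.
That gives 3 positive, 1 negative pivots.
Hence Q is indefinite.

indefinite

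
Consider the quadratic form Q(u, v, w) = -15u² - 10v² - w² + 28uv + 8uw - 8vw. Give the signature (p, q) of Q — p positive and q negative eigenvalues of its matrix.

(2, 1)

Write A = [[-15, 14, 4], [14, -10, -4], [4, -4, -1]].
An LDLᵀ factorisation of A has diagonal entries -15, 46/15, 1/23.
That gives 2 positive, 1 negative pivots.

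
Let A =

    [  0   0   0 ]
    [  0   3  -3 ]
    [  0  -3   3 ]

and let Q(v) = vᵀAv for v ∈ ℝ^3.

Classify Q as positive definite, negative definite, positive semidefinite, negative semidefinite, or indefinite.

positive semidefinite

Congruent diagonalization of A (simultaneous row and column reduction) yields pivots 0, 3, 0.
That gives 1 positive, 2 zero pivots.
Hence Q is positive semidefinite.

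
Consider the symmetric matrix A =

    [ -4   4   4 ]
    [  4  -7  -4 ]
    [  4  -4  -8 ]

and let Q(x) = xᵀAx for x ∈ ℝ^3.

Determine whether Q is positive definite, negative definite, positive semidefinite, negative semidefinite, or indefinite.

negative definite

Leading principal minors: Δ_1 = -4, Δ_2 = 12, Δ_3 = -48.
The signs alternate starting with Δ_1 < 0, so by Sylvester's criterion Q is negative definite.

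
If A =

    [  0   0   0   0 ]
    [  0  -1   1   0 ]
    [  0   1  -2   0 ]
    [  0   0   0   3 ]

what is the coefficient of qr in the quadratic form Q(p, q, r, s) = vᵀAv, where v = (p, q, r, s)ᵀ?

2

The coefficient of qr is A[2,3] + A[3,2] = 2·1 = 2.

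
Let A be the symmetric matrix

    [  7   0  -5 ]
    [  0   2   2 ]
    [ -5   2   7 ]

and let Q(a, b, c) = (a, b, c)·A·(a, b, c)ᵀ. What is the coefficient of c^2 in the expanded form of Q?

The coefficient of c^2 is the diagonal entry A[3,3] = 7.

7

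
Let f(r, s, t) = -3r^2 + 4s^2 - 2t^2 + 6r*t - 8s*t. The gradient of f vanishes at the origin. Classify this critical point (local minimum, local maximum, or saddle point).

saddle point

The Hessian at the origin is H = [[-6, 0, 6], [0, 8, -8], [6, -8, -4]].
Congruent diagonalization of H (simultaneous row and column reduction) yields pivots -6, 8, -6.
That gives 1 positive, 2 negative pivots.
H is indefinite, so the origin is a saddle point.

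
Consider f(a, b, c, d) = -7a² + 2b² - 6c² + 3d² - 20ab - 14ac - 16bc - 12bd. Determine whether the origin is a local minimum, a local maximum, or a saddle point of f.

The Hessian at the origin is H = [[-14, -20, -14, 0], [-20, 4, -16, -12], [-14, -16, -12, 0], [0, -12, 0, 6]].
Row-reducing H symmetrically gives the diagonal entries -14, 228/7, 86/57, 6/43.
So there are 3 positive, 1 negative pivots.
H is indefinite, so the origin is a saddle point.

saddle point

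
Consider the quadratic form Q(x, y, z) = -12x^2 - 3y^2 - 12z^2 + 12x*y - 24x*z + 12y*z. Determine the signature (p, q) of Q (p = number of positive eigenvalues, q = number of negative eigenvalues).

The associated matrix is A = [[-12, 6, -12], [6, -3, 6], [-12, 6, -12]].
Symmetric row and column elimination reduces A to a congruent diagonal form with pivots -12, 0, 0.
Counting signs: 1 negative, 2 zero.

(0, 1)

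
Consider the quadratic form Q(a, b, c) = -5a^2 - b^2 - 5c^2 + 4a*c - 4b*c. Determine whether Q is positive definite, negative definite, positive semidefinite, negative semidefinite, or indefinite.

negative definite

The symmetric matrix of Q is A = [[-5, 0, 2], [0, -1, -2], [2, -2, -5]].
Leading principal minors: Δ_1 = -5, Δ_2 = 5, Δ_3 = -1.
The signs alternate starting with Δ_1 < 0, so by Sylvester's criterion Q is negative definite.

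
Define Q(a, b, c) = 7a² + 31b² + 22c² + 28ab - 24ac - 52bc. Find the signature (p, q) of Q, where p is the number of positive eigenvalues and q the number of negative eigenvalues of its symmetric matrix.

The associated matrix is A = [[7, 14, -12], [14, 31, -26], [-12, -26, 22]].
Symmetric row and column elimination reduces A to a congruent diagonal form with pivots 7, 3, 2/21.
So there are 3 positive pivots.

(3, 0)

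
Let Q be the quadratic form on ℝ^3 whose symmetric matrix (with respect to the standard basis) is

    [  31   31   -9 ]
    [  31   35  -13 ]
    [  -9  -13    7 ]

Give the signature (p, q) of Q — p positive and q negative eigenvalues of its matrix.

Congruent diagonalization of A (simultaneous row and column reduction) yields pivots 31, 4, 12/31.
Counting signs: 3 positive.

(3, 0)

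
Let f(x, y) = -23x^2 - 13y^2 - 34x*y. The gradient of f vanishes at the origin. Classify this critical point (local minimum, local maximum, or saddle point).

local maximum

The Hessian at the origin is H = [[-46, -34], [-34, -26]].
det H = -46·-26 − (-34)² = 40 > 0 and H[1,1] = -46 < 0, so H is negative definite.
Therefore the origin is a local maximum.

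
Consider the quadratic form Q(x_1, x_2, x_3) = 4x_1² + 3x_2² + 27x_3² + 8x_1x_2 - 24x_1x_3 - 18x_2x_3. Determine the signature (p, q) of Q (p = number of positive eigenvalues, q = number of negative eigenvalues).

Write A = [[4, 4, -12], [4, 3, -9], [-12, -9, 27]].
Row-reducing A symmetrically gives the diagonal entries 4, -1, 0.
That gives 1 positive, 1 negative, 1 zero pivots.

(1, 1)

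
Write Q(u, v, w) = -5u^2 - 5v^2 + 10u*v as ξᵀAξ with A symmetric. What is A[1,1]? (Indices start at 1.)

The coefficient of u^2 in Q is -5, and that is exactly A[1,1].

-5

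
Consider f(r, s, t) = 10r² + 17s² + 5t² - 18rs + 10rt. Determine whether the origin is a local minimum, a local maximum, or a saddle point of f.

local minimum

The Hessian at the origin is H = [[20, -18, 10], [-18, 34, 0], [10, 0, 10]].
An LDLᵀ factorisation of H has diagonal entries 20, 89/5, 40/89.
That gives 3 positive pivots.
H is positive definite, so the origin is a strict local minimum.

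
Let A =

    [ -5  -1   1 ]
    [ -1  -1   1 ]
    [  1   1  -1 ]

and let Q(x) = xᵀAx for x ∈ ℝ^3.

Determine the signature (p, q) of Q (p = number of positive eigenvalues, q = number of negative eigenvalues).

Applying the same elementary operations to the rows and columns of A produces a congruent diagonal matrix with entries -5, -4/5, 0.
That gives 2 negative, 1 zero pivots.

(0, 2)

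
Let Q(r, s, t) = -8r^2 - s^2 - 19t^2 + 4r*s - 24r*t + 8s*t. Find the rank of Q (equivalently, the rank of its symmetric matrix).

3

Write A = [[-8, 2, -12], [2, -1, 4], [-12, 4, -19]].
Symmetric row and column elimination reduces A to a congruent diagonal form with pivots -8, -1/2, 1.
So there are 1 positive, 2 negative pivots.
The rank is the number of nonzero pivots: 3.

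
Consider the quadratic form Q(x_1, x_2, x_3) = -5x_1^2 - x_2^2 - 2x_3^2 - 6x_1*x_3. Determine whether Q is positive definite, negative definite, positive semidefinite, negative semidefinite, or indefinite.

The associated matrix is A = [[-5, 0, -3], [0, -1, 0], [-3, 0, -2]].
Row-reducing A symmetrically gives the diagonal entries -5, -1, -1/5.
That gives 3 negative pivots.
Hence Q is negative definite.

negative definite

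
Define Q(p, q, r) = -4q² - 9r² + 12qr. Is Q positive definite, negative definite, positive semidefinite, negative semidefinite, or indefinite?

negative semidefinite

Write A = [[0, 0, 0], [0, -4, 6], [0, 6, -9]].
Applying the same elementary operations to the rows and columns of A produces a congruent diagonal matrix with entries 0, -4, 0.
That gives 1 negative, 2 zero pivots.
Hence Q is negative semidefinite.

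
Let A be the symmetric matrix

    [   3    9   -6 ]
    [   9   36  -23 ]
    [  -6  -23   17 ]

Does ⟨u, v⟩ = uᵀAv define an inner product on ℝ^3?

Leading principal minors: Δ_1 = 3, Δ_2 = 27, Δ_3 = 60.
All leading principal minors are positive, so by Sylvester's criterion Q is positive definite.
⟨·,·⟩ is an inner product exactly when A is positive definite.

yes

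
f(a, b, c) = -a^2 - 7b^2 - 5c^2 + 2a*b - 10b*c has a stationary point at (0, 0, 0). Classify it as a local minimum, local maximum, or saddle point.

local maximum

The Hessian at the origin is H = [[-2, 2, 0], [2, -14, -10], [0, -10, -10]].
An LDLᵀ factorisation of H has diagonal entries -2, -12, -5/3.
That gives 3 negative pivots.
H is negative definite, so the origin is a strict local maximum.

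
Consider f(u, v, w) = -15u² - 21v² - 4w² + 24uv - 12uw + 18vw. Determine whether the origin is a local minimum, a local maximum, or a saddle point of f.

The Hessian at the origin is H = [[-30, 24, -12], [24, -42, 18], [-12, 18, -8]].
An LDLᵀ factorisation of H has diagonal entries -30, -114/5, -2/19.
So there are 3 negative pivots.
H is negative definite, so the origin is a strict local maximum.

local maximum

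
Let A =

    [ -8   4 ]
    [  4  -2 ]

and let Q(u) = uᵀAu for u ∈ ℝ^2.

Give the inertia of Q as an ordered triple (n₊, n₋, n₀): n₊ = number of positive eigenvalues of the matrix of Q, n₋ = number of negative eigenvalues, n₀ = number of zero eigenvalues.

(0, 1, 1)

Row-reducing A symmetrically gives the diagonal entries -8, 0.
So there are 1 negative, 1 zero pivots.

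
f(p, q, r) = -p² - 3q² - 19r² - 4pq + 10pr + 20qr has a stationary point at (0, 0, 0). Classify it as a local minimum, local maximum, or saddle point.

saddle point

The Hessian at the origin is H = [[-2, -4, 10], [-4, -6, 20], [10, 20, -38]].
An LDLᵀ factorisation of H has diagonal entries -2, 2, 12.
Counting signs: 2 positive, 1 negative.
H is indefinite, so the origin is a saddle point.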